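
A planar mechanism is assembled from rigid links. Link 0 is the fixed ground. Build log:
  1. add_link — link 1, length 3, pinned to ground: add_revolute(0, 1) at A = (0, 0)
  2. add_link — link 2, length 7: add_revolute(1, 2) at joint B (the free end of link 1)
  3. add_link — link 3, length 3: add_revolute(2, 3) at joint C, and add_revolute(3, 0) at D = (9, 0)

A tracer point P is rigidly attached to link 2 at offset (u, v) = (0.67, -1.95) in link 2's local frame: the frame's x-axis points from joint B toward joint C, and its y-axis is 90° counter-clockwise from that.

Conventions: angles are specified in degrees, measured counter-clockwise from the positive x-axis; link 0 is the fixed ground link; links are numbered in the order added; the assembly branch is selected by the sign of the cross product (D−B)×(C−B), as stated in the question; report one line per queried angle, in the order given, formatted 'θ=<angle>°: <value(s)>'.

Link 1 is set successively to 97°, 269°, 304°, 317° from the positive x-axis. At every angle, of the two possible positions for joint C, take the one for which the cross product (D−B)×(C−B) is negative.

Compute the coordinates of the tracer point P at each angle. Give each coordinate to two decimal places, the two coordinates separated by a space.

A=(0,0), D=(9.00,0)
θ=97°: B = A + 3.00·(cos97°, sin97°) = (-0.3656, 2.9776)
θ=97°: |BD| = 9.8276
θ=97°: circle(B,7.00) ∩ circle(D,3.00): a=6.9489, h=0.8445
θ=97°:   candidates: C₊=(6.5125,1.6770) cross=8.299; C₋=(6.0008,0.0674) cross=-8.299
θ=97°:   branch - wants cross < 0 → take C=(6.0008,0.0674) (cross=-8.299)
θ=97°: ex = (C−B)/|BC| = (0.9095,-0.4157); ey = (0.4157,0.9095)
θ=97°: P = B + 0.67·ex + -1.95·ey = (-0.5670,0.9256)
θ=269°: B = A + 3.00·(cos269°, sin269°) = (-0.0524, -2.9995)
θ=269°: |BD| = 9.5364
θ=269°: circle(B,7.00) ∩ circle(D,3.00): a=6.8654, h=1.3660
θ=269°:   candidates: C₊=(6.0349,0.4566) cross=13.027; C₋=(6.8943,-2.1368) cross=-13.027
θ=269°:   branch - wants cross < 0 → take C=(6.8943,-2.1368) (cross=-13.027)
θ=269°: ex = (C−B)/|BC| = (0.9924,0.1232); ey = (-0.1232,0.9924)
θ=269°: P = B + 0.67·ex + -1.95·ey = (0.8529,-4.8521)
θ=304°: B = A + 3.00·(cos304°, sin304°) = (1.6776, -2.4871)
θ=304°: |BD| = 7.7333
θ=304°: circle(B,7.00) ∩ circle(D,3.00): a=6.4529, h=2.7130
θ=304°:   candidates: C₊=(6.9151,2.1571) cross=20.981; C₋=(8.6602,-2.9807) cross=-20.981
θ=304°:   branch - wants cross < 0 → take C=(8.6602,-2.9807) (cross=-20.981)
θ=304°: ex = (C−B)/|BC| = (0.9975,-0.0705); ey = (0.0705,0.9975)
θ=304°: P = B + 0.67·ex + -1.95·ey = (2.2084,-4.4795)
θ=317°: B = A + 3.00·(cos317°, sin317°) = (2.1941, -2.0460)
θ=317°: |BD| = 7.1068
θ=317°: circle(B,7.00) ∩ circle(D,3.00): a=6.3676, h=2.9075
θ=317°:   candidates: C₊=(7.4550,2.5716) cross=20.663; C₋=(9.1291,-2.9972) cross=-20.663
θ=317°:   branch - wants cross < 0 → take C=(9.1291,-2.9972) (cross=-20.663)
θ=317°: ex = (C−B)/|BC| = (0.9907,-0.1359); ey = (0.1359,0.9907)
θ=317°: P = B + 0.67·ex + -1.95·ey = (2.5929,-4.0690)

θ=97°: -0.57 0.93
θ=269°: 0.85 -4.85
θ=304°: 2.21 -4.48
θ=317°: 2.59 -4.07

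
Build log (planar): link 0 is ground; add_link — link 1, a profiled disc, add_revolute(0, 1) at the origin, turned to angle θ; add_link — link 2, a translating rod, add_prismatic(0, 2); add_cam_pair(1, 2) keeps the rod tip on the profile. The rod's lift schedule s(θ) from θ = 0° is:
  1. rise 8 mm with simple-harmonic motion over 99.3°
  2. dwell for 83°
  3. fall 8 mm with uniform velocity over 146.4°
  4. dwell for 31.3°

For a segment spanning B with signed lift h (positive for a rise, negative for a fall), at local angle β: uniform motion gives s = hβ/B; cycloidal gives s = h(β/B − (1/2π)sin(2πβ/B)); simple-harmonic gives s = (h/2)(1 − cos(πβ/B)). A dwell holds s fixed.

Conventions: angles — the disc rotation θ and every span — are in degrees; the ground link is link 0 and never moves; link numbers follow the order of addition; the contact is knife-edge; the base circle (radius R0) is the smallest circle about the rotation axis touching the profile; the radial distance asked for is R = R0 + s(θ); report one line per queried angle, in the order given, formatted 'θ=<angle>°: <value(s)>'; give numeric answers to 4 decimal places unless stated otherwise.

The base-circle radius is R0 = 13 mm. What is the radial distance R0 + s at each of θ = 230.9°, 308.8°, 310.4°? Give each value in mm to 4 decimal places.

seg 1 [0°–99.3°] simple-harmonic, h=8: full span → s += 8 → s = 8.0000
seg 2 [99.3°–182.3°] dwell: s stays 8.0000
seg 3 [182.3°–328.7°] uniform, h=-8: θ=230.9° here. β=48.6, B=146.4. -8·48.6/146.4 = -2.6557 → s = 5.3443
seg 3 [182.3°–328.7°] uniform, h=-8: θ=308.8° here. β=126.5, B=146.4. -8·126.5/146.4 = -6.9126 → s = 1.0874
seg 3 [182.3°–328.7°] uniform, h=-8: θ=310.4° here. β=128.1, B=146.4. -8·128.1/146.4 = -7.0000 → s = 1.0000
θ=230.9°: R = R0 + s = 13 + 5.3443 = 18.3443
θ=308.8°: R = R0 + s = 13 + 1.0874 = 14.0874
θ=310.4°: R = R0 + s = 13 + 1.0000 = 14.0000

θ=230.9°: 18.3443
θ=308.8°: 14.0874
θ=310.4°: 14.0000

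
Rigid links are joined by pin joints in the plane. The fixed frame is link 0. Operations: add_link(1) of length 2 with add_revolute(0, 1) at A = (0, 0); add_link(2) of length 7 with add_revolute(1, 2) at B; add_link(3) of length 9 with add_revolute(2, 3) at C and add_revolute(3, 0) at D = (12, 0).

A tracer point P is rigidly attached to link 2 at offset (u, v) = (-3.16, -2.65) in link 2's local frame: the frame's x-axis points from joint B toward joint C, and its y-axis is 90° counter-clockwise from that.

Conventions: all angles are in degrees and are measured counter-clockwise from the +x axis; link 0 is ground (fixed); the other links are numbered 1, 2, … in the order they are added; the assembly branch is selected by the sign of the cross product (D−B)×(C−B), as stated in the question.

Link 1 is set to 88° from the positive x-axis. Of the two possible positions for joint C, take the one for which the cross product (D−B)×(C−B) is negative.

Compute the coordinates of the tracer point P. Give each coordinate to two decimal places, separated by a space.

A=(0,0), D=(12.00,0)
B = A + 2.00·(cos88°, sin88°) = (0.0698, 1.9988)
|BD| = 12.0965
circle(B,7.00) ∩ circle(D,9.00): a=4.7255, h=5.1642
  candidates: C₊=(5.5837,6.3112) cross=62.469; C₋=(3.8771,-3.8753) cross=-62.469
  branch - wants cross < 0 → take C=(3.8771,-3.8753) (cross=-62.469)
ex = (C−B)/|BC| = (0.5439,-0.8392); ey = (0.8392,0.5439)
P = B + -3.16·ex + -2.65·ey = (-3.8727,3.2092)

-3.87 3.21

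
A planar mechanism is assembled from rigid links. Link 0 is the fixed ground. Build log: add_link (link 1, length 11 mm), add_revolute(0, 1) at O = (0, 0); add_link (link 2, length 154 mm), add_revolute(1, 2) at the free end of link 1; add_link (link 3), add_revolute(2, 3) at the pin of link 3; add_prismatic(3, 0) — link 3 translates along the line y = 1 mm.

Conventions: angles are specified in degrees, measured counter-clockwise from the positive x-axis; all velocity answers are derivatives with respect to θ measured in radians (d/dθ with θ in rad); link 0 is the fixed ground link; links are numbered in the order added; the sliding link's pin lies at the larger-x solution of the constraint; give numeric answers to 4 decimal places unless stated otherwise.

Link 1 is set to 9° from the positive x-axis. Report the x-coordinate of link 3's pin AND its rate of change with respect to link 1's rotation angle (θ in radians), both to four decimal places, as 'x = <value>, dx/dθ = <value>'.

geometry: r = 11 mm, L = 154 mm, e = 1 mm
crank pin P = (r cos θ, r sin θ) = (10.864572, 1.720779)
h = r sin θ − e = 1.720779 − 1 = 0.720779
x = r cos θ + √(L² − h²) = 10.864572 + 153.998313 = 164.862885
dx/dθ = −r sin θ − h·r cos θ/√(L² − h²) (θ in radians; h = 0.720779) = -1.771630

x = 164.8629, dx/dθ = -1.7716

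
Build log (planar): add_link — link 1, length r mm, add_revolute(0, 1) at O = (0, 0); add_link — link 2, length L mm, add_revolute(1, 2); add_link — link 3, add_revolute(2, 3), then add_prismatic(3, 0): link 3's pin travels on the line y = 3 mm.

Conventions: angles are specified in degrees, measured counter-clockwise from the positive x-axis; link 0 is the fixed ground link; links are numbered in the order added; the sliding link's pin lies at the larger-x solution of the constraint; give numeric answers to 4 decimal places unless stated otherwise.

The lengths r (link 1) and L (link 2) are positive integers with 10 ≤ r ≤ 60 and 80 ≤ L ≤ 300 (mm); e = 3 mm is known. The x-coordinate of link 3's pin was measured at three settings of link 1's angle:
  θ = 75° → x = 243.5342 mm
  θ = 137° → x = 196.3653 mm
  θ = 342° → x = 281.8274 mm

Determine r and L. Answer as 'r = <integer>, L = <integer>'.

constraint per measurement: (x − r cos θ)² + (r sin θ − e)² = L²
subtracting the θ₁ and θ₂ equations cancels the r² and L² terms:
r = (x₁² − x₂²) / (2[(x₁cos θ₁ + e sin θ₁) − (x₂cos θ₂ + e sin θ₂)]) = 50.0000 → r = 50
L² = (x₁ − r cos θ₁)² + (r sin θ₁ − e)² = 55224.9999 → L = 235.0000 → L = 235
check at θ₃=342°: x = 281.8274 (printed 281.8274) ✓

r = 50, L = 235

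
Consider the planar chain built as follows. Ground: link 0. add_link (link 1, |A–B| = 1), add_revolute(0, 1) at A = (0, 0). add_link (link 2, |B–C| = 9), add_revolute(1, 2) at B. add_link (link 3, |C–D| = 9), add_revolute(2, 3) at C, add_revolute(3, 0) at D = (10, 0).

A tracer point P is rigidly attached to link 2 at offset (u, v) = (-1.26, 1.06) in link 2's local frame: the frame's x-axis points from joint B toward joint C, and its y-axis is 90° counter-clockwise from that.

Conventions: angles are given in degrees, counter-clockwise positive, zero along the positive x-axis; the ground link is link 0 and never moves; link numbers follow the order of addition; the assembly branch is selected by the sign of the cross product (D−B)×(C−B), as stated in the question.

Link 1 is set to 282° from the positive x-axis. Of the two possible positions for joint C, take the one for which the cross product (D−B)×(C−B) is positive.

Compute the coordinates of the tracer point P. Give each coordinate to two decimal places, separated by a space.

A=(0,0), D=(10.00,0)
B = A + 1.00·(cos282°, sin282°) = (0.2079, -0.9781)
|BD| = 9.8408
circle(B,9.00) ∩ circle(D,9.00): a=4.9204, h=7.5359
  candidates: C₊=(4.3549,7.0095) cross=74.159; C₋=(5.8530,-7.9876) cross=-74.159
  branch + wants cross > 0 → take C=(4.3549,7.0095) (cross=74.159)
ex = (C−B)/|BC| = (0.4608,0.8875); ey = (-0.8875,0.4608)
P = B + -1.26·ex + 1.06·ey = (-1.3134,-1.6080)

-1.31 -1.61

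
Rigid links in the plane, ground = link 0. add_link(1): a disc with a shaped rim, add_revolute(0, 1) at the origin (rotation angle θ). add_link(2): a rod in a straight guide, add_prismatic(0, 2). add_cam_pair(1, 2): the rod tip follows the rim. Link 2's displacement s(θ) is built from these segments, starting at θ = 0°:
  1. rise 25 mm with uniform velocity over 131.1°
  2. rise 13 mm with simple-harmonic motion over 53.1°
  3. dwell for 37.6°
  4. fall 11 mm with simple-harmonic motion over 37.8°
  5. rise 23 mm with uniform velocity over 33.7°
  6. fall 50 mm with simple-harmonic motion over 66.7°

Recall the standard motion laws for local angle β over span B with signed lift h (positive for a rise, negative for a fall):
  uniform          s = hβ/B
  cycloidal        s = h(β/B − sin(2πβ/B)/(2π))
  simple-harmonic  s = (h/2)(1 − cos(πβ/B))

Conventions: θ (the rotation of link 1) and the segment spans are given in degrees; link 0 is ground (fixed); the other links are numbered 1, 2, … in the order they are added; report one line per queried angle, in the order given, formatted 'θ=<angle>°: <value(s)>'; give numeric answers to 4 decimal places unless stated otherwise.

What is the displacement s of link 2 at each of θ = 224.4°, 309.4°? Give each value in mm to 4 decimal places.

segment 1 (0° to 131.1°, uniform, h = 25) is passed completely: s = 0.0000 + (25) = 25.0000
segment 2 (131.1° to 184.2°, simple-harmonic, h = 13) is passed completely: s = 25.0000 + (13) = 38.0000
segment 3 (184.2° to 221.8°, dwell): s unchanged at 38.0000
θ = 224.4° falls in segment 4 (221.8° to 259.6°, simple-harmonic, h = -11): β = 224.4 − 221.8 = 2.6°, B = 37.8°; Δs = -11/2·(1 − cos(π·0.0688)) = -0.1279; s = 38.0000 − 0.1279 = 37.8721
segment 4 (221.8° to 259.6°, simple-harmonic, h = -11) is passed completely: s = 38.0000 + (-11) = 27.0000
segment 5 (259.6° to 293.3°, uniform, h = 23) is passed completely: s = 27.0000 + (23) = 50.0000
θ = 309.4° falls in segment 6 (293.3° to 360°, simple-harmonic, h = -50): β = 309.4 − 293.3 = 16.1°, B = 66.7°; Δs = -50/2·(1 − cos(π·0.2414)) = -6.8501; s = 50.0000 − 6.8501 = 43.1499

θ=224.4°: 37.8721
θ=309.4°: 43.1499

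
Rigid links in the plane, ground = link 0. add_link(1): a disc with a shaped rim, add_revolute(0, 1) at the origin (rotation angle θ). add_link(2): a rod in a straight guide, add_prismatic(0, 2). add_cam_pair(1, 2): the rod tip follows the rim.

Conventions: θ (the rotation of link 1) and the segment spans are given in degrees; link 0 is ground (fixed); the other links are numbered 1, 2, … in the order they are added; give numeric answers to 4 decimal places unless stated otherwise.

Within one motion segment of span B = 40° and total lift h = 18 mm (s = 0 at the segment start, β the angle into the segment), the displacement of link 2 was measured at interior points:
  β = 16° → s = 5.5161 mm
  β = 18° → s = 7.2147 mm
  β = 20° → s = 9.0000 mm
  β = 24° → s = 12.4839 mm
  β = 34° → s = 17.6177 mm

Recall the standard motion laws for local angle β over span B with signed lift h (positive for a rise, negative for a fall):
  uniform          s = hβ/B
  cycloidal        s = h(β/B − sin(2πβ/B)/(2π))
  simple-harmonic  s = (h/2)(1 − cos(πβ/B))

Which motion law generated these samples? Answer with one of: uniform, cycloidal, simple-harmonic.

candidates at β/B = r: uniform s = h·r (linear in β); cycloidal s = h·(r − sin(2πr)/(2π)); simple-harmonic s = (h/2)(1 − cos(πr))
β=16°: printed 5.5161 | uniform 7.2000, cycloidal 5.5161, simple-harmonic 6.2188
β=18°: printed 7.2147 | uniform 8.1000, cycloidal 7.2147, simple-harmonic 7.5921
β=20°: printed 9.0000 | uniform 9.0000, cycloidal 9.0000, simple-harmonic 9.0000
β=24°: printed 12.4839 | uniform 10.8000, cycloidal 12.4839, simple-harmonic 11.7812
β=34°: printed 17.6177 | uniform 15.3000, cycloidal 17.6177, simple-harmonic 17.0191
only one law matches every sample → cycloidal

cycloidal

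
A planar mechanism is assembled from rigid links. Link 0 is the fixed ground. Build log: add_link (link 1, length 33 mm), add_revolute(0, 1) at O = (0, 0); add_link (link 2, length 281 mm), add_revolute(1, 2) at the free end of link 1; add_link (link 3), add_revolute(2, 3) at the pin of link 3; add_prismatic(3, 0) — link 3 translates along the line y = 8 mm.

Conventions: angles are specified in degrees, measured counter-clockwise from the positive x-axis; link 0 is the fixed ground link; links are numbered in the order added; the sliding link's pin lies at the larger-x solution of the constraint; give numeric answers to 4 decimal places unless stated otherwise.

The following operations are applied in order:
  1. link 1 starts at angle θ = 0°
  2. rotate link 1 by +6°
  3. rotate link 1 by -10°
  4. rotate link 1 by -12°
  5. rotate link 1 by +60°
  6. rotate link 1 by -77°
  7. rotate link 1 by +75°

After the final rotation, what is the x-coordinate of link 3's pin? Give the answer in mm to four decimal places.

geometry: r = 33 mm, L = 281 mm, e = 8 mm; θ starts at 0°
rotate link 1 by +6°: θ ← 0° +6° = 6°
rotate link 1 by -10°: θ ← 6° -10° = -4°
rotate link 1 by -12°: θ ← -4° -12° = -16°
rotate link 1 by +60°: θ ← -16° +60° = 44°
rotate link 1 by -77°: θ ← 44° -77° = -33°
rotate link 1 by +75°: θ ← -33° +75° = 42°
crank pin P = (r cos θ, r sin θ) = (24.523779, 22.081310)
h = r sin θ − e = 22.081310 − 8 = 14.081310
x = r cos θ + √(L² − h²) = 24.523779 + 280.646961 = 305.170740

305.1707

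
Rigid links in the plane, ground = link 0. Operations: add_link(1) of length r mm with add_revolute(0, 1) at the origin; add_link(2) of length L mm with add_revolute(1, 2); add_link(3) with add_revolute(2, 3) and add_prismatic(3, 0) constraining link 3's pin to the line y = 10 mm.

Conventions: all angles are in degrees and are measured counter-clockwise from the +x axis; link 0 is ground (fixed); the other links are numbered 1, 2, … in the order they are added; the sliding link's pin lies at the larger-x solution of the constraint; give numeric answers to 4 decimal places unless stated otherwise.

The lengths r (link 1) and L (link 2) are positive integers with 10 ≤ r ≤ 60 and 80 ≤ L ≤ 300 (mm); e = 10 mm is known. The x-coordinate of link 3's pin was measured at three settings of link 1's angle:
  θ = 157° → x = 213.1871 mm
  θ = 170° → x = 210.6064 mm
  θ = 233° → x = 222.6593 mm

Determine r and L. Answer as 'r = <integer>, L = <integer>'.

constraint per measurement: (x − r cos θ)² + (r sin θ − e)² = L²
subtracting the θ₁ and θ₂ equations cancels the r² and L² terms:
r = (x₁² − x₂²) / (2[(x₁cos θ₁ + e sin θ₁) − (x₂cos θ₂ + e sin θ₂)]) = 40.9992 → r = 41
L² = (x₁ − r cos θ₁)² + (r sin θ₁ − e)² = 63001.0004 → L = 251.0000 → L = 251
check at θ₃=233°: x = 222.6593 (printed 222.6593) ✓

r = 41, L = 251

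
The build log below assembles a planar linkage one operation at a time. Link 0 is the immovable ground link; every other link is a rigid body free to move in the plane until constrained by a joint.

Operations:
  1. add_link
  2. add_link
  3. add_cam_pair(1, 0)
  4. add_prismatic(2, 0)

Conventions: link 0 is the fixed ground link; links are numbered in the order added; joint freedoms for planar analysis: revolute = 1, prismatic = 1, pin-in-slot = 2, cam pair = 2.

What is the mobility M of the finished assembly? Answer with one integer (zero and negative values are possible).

link 0 = ground. State L|J1|J2 = 1|0|0
+link1  2|0|0
+link2  3|0|0
C(1,0) f=2→J2  3|0|1
P(2,0) f=1→J1  3|1|1
M = 3(3−1)−2·1−1 = 6−2−1 = 3

M = 3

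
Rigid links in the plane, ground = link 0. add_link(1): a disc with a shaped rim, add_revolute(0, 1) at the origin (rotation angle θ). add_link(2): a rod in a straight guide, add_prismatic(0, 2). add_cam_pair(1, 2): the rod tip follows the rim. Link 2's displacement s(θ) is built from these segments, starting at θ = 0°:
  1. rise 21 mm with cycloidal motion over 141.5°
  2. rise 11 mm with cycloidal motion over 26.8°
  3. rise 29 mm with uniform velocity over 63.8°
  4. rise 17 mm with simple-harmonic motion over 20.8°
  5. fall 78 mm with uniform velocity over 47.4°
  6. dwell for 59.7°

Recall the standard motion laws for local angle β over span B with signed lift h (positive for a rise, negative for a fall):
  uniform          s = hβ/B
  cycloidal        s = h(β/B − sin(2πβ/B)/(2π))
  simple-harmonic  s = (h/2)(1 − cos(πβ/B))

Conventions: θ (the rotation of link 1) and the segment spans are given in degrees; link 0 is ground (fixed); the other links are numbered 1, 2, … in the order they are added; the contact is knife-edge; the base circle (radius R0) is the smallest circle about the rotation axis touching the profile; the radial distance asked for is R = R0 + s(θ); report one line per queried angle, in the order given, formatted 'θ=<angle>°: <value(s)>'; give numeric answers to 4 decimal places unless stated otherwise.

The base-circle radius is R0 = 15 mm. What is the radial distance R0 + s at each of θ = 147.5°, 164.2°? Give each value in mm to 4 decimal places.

segment 1 (0° to 141.5°, cycloidal, h = 21) is passed completely: s = 0.0000 + (21) = 21.0000
θ = 147.5° falls in segment 2 (141.5° to 168.3°, cycloidal, h = 11): β = 147.5 − 141.5 = 6°, B = 26.8°; Δs = 11·(0.2239 − sin(2π·0.2239)/(2π)) = 0.7355; s = 21.0000 + 0.7355 = 21.7355
θ = 164.2° falls in segment 2 (141.5° to 168.3°, cycloidal, h = 11): β = 164.2 − 141.5 = 22.7°, B = 26.8°; Δs = 11·(0.8470 − sin(2π·0.8470)/(2π)) = 10.7526; s = 21.0000 + 10.7526 = 31.7526
θ=147.5°: R = R0 + s = 15 + 21.7355 = 36.7355
θ=164.2°: R = R0 + s = 15 + 31.7526 = 46.7526

θ=147.5°: 36.7355
θ=164.2°: 46.7526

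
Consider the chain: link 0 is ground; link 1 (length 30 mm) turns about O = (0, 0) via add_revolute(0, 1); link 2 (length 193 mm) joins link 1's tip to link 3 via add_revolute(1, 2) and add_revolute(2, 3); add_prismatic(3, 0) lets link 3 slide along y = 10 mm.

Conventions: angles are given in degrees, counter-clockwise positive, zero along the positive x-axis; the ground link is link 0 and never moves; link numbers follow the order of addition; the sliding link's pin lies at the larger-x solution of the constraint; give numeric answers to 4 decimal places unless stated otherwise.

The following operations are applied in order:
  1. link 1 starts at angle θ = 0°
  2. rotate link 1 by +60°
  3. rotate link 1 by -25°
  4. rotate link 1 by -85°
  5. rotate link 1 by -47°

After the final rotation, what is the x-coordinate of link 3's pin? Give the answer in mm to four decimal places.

geometry: r = 30 mm, L = 193 mm, e = 10 mm; θ starts at 0°
rotate link 1 by +60°: θ ← 0° +60° = 60°
rotate link 1 by -25°: θ ← 60° -25° = 35°
rotate link 1 by -85°: θ ← 35° -85° = -50°
rotate link 1 by -47°: θ ← -50° -47° = -97°
crank pin P = (r cos θ, r sin θ) = (-3.656080, -29.776385)
h = r sin θ − e = -29.776385 − 10 = -39.776385
x = r cos θ + √(L² − h²) = -3.656080 + 188.856663 = 185.200583

185.2006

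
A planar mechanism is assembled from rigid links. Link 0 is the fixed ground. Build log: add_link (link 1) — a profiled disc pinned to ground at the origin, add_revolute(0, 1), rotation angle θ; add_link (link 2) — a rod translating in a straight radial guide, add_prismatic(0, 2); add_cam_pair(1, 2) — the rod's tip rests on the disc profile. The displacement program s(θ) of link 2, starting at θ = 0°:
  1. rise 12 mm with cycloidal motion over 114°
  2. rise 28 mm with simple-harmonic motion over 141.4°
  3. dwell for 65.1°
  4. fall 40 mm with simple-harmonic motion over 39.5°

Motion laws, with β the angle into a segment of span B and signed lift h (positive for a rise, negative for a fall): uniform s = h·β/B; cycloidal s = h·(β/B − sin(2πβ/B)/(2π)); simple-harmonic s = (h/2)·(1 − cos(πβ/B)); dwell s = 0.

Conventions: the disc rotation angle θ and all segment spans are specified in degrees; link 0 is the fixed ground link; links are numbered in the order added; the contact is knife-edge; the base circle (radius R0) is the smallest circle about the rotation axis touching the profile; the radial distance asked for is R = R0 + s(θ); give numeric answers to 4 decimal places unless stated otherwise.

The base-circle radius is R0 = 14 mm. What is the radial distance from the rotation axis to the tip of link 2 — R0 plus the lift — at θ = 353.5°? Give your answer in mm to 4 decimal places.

seg 1 [0°–114°] cycloidal, h=12: full span → s += 12 → s = 12.0000
seg 2 [114°–255.4°] simple-harmonic, h=28: full span → s += 28 → s = 40.0000
seg 3 [255.4°–320.5°] dwell: s stays 40.0000
seg 4 [320.5°–360°] simple-harmonic, h=-40: θ=353.5° here. β=33, B=39.5. -40/2·(1 − cos(π·0.8354)) = -37.3864 → s = 2.6136
R = R0 + s = 14 + 2.6136 = 16.6136

16.6136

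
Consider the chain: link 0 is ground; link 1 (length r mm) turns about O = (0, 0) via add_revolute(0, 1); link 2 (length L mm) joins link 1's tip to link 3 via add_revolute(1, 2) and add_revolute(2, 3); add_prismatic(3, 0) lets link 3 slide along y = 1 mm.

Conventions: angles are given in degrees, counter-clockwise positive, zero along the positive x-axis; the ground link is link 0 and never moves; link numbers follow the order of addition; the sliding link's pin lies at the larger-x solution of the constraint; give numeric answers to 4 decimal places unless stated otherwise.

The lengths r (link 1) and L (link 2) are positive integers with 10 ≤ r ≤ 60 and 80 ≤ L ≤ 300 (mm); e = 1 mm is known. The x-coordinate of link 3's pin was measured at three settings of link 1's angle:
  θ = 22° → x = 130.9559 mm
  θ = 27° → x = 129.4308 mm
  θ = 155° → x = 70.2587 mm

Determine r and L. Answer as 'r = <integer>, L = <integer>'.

constraint per measurement: (x − r cos θ)² + (r sin θ − e)² = L²
subtracting the θ₁ and θ₂ equations cancels the r² and L² terms:
r = (x₁² − x₂²) / (2[(x₁cos θ₁ + e sin θ₁) − (x₂cos θ₂ + e sin θ₂)]) = 32.9988 → r = 33
L² = (x₁ − r cos θ₁)² + (r sin θ₁ − e)² = 10200.9908 → L = 101.0000 → L = 101
check at θ₃=155°: x = 70.2587 (printed 70.2587) ✓

r = 33, L = 101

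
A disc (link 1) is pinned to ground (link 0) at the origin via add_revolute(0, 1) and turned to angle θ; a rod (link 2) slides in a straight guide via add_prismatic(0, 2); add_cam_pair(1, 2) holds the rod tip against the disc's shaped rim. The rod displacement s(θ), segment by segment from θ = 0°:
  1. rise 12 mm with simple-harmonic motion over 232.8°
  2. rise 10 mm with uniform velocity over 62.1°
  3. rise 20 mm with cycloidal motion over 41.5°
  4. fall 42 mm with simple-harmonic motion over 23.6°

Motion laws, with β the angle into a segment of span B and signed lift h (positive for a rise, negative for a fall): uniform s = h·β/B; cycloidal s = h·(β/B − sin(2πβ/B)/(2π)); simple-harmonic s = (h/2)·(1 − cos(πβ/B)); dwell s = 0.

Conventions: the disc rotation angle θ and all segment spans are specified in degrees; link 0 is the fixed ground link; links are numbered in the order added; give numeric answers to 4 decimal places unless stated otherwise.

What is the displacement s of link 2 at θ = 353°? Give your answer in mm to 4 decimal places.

segment 1 (0° to 232.8°, simple-harmonic, h = 12) is passed completely: s = 0.0000 + (12) = 12.0000
segment 2 (232.8° to 294.9°, uniform, h = 10) is passed completely: s = 12.0000 + (10) = 22.0000
segment 3 (294.9° to 336.4°, cycloidal, h = 20) is passed completely: s = 22.0000 + (20) = 42.0000
θ = 353° falls in segment 4 (336.4° to 360°, simple-harmonic, h = -42): β = 353 − 336.4 = 16.6°, B = 23.6°; Δs = -42/2·(1 − cos(π·0.7034)) = -33.5237; s = 42.0000 − 33.5237 = 8.4763

8.4763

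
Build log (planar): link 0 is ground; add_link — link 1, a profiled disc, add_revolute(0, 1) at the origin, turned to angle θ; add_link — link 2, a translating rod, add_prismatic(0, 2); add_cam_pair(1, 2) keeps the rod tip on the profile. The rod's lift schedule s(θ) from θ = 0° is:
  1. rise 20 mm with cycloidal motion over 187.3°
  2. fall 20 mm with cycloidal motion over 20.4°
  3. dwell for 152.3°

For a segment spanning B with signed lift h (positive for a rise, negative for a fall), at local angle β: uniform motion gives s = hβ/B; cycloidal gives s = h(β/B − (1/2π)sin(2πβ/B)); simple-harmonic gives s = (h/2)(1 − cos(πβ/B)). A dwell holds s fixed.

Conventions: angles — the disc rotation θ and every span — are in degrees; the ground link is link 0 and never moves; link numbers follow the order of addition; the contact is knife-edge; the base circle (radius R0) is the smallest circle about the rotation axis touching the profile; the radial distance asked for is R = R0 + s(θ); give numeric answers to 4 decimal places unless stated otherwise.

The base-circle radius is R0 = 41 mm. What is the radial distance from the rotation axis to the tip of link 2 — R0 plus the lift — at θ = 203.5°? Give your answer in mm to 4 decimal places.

seg 1 [0°–187.3°] cycloidal, h=20: full span → s += 20 → s = 20.0000
seg 2 [187.3°–207.7°] cycloidal, h=-20: θ=203.5° here. β=16.2, B=20.4. -20·(0.7941 − sin(2π·0.7941)/(2π)) = -18.9439 → s = 1.0561
R = R0 + s = 41 + 1.0561 = 42.0561

42.0561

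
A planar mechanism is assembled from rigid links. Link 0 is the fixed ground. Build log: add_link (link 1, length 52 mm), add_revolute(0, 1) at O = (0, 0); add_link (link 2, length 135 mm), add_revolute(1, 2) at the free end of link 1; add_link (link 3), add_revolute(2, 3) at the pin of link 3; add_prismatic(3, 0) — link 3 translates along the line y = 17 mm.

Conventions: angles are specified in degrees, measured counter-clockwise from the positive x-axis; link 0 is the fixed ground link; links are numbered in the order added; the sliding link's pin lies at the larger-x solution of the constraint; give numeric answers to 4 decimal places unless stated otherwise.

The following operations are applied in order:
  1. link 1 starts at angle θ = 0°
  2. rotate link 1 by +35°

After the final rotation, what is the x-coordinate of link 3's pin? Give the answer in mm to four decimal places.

geometry: r = 52 mm, L = 135 mm, e = 17 mm; θ starts at 0°
rotate link 1 by +35°: θ ← 0° +35° = 35°
crank pin P = (r cos θ, r sin θ) = (42.595906, 29.825975)
h = r sin θ − e = 29.825975 − 17 = 12.825975
x = r cos θ + √(L² − h²) = 42.595906 + 134.389339 = 176.985245

176.9852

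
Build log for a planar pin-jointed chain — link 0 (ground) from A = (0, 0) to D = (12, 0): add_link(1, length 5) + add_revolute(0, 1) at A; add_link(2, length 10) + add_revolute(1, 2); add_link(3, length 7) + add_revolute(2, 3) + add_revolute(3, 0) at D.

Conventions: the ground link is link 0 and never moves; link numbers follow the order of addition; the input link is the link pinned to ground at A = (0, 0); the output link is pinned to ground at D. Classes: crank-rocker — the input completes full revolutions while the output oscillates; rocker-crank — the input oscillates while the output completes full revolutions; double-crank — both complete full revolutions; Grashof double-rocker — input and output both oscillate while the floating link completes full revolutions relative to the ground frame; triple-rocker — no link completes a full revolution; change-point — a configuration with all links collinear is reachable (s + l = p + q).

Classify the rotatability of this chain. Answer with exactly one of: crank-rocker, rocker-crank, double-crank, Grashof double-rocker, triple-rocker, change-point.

lengths: ground=12, input=5, coupler=10, output=7
sorted: s=5 (shortest), l=12 (longest), p+q=17
s + l = 17 vs p + q = 17
s + l = p + q → change-point (collinear configuration reachable)

change-point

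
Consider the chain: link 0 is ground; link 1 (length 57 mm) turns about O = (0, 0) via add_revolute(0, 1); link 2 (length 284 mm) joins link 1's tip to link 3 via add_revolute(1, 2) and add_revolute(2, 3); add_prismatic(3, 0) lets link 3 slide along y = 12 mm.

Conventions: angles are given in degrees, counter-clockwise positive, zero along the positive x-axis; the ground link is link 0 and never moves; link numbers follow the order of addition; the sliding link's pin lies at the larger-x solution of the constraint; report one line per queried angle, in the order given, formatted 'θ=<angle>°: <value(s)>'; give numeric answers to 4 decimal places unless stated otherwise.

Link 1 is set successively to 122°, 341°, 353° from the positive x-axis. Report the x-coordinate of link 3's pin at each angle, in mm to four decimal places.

geometry: r = 57 mm, L = 284 mm, e = 12 mm
θ=122°: crank pin P = (r cos θ, r sin θ) = (-30.205398, 48.338741)
θ=122°: h = r sin θ − e = 48.338741 − 12 = 36.338741
θ=122°: x = r cos θ + √(L² − h²) = -30.205398 + 281.665575 = 251.460176
θ=341°: crank pin P = (r cos θ, r sin θ) = (53.894559, -18.557385)
θ=341°: h = r sin θ − e = -18.557385 − 12 = -30.557385
θ=341°: x = r cos θ + √(L² − h²) = 53.894559 + 282.351282 = 336.245840
θ=353°: crank pin P = (r cos θ, r sin θ) = (56.575131, -6.946553)
θ=353°: h = r sin θ − e = -6.946553 − 12 = -18.946553
θ=353°: x = r cos θ + √(L² − h²) = 56.575131 + 283.367303 = 339.942433

θ=122°: 251.4602
θ=341°: 336.2458
θ=353°: 339.9424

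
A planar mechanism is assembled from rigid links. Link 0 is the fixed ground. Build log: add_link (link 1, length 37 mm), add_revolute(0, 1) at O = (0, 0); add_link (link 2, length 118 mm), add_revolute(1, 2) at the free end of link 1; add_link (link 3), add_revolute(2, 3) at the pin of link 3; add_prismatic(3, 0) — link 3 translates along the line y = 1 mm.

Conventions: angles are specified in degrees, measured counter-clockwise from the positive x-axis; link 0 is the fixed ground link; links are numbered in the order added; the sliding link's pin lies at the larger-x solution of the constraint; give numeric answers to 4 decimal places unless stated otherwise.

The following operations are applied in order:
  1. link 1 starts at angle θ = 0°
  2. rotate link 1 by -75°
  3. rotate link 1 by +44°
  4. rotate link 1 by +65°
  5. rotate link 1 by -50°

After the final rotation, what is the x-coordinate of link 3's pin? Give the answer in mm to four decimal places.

geometry: r = 37 mm, L = 118 mm, e = 1 mm; θ starts at 0°
rotate link 1 by -75°: θ ← 0° -75° = -75°
rotate link 1 by +44°: θ ← -75° +44° = -31°
rotate link 1 by +65°: θ ← -31° +65° = 34°
rotate link 1 by -50°: θ ← 34° -50° = -16°
crank pin P = (r cos θ, r sin θ) = (35.566683, -10.198582)
h = r sin θ − e = -10.198582 − 1 = -11.198582
x = r cos θ + √(L² − h²) = 35.566683 + 117.467407 = 153.034090

153.0341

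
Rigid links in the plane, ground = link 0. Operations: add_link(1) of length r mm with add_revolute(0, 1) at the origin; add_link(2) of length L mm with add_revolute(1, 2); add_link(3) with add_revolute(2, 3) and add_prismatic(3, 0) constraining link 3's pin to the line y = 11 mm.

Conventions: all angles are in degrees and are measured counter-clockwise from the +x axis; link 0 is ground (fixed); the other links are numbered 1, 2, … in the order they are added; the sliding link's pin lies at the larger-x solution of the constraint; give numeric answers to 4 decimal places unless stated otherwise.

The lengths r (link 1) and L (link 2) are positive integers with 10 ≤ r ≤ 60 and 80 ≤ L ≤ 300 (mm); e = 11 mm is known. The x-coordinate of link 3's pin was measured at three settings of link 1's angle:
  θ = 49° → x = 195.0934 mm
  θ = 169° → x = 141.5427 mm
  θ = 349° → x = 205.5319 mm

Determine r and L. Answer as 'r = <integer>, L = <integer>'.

constraint per measurement: (x − r cos θ)² + (r sin θ − e)² = L²
subtracting the θ₁ and θ₂ equations cancels the r² and L² terms:
r = (x₁² − x₂²) / (2[(x₁cos θ₁ + e sin θ₁) − (x₂cos θ₂ + e sin θ₂)]) = 33.0000 → r = 33
L² = (x₁ − r cos θ₁)² + (r sin θ₁ − e)² = 30275.9917 → L = 174.0000 → L = 174
check at θ₃=349°: x = 205.5319 (printed 205.5319) ✓

r = 33, L = 174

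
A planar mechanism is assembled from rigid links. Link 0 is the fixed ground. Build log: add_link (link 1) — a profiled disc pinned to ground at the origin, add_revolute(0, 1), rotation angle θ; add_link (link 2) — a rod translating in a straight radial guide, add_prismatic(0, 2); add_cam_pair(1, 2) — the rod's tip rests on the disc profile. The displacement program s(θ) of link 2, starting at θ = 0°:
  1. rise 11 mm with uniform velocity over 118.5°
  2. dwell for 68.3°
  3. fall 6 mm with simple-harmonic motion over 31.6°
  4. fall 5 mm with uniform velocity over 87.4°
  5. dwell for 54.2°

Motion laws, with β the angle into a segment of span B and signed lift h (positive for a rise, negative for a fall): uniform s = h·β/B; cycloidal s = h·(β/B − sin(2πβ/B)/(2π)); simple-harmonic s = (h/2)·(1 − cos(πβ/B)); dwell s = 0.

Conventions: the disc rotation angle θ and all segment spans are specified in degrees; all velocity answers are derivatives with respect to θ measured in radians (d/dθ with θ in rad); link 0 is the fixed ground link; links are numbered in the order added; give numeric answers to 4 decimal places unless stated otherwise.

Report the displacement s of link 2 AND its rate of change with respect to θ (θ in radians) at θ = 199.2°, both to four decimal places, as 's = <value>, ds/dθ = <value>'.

seg 1 [0°–118.5°] uniform, h=11: full span → s += 11 → s = 11.0000
seg 2 [118.5°–186.8°] dwell: s stays 11.0000
seg 3 [186.8°–218.4°] simple-harmonic, h=-6: θ=199.2° here. β=12.4, B=31.6. -6/2·(1 − cos(π·0.3924)) = -2.0051 → s = 8.9949
velocity in seg [186.8°–218.4°] (simple-harmonic), θ in radians: β = 12.4° = 0.2164 rad, B = 31.6° = 0.5515 rad; ds/dθ = (πh/(2B)) sin(πβ/B) = (π·(-6)/(2·0.5515)) sin(π·0.3924) = -16.121620 mm/rad

s = 8.9949, ds/dθ = -16.1216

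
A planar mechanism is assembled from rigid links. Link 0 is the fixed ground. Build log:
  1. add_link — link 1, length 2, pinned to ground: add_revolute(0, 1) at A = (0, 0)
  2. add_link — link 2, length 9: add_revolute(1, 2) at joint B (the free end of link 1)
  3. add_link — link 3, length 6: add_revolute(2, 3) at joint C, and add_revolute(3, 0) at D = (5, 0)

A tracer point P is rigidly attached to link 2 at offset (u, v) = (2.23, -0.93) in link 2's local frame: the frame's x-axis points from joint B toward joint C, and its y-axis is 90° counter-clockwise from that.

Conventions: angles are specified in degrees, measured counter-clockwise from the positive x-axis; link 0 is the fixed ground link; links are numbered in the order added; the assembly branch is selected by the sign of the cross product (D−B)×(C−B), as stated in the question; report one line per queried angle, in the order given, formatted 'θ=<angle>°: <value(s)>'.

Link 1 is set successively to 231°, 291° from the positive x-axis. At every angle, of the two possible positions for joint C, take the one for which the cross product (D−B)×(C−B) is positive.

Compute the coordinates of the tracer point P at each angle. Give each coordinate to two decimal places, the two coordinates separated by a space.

A=(0,0), D=(5.00,0)
θ=231°: B = A + 2.00·(cos231°, sin231°) = (-1.2586, -1.5543)
θ=231°: |BD| = 6.4488
θ=231°: circle(B,9.00) ∩ circle(D,6.00): a=6.7134, h=5.9942
θ=231°:   candidates: C₊=(3.8121,5.8812) cross=38.655; C₋=(6.7016,-5.7537) cross=-38.655
θ=231°:   branch + wants cross > 0 → take C=(3.8121,5.8812) (cross=38.655)
θ=231°: ex = (C−B)/|BC| = (0.5634,0.8262); ey = (-0.8262,0.5634)
θ=231°: P = B + 2.23·ex + -0.93·ey = (0.7661,-0.2359)
θ=291°: B = A + 2.00·(cos291°, sin291°) = (0.7167, -1.8672)
θ=291°: |BD| = 4.6725
θ=291°: circle(B,9.00) ∩ circle(D,6.00): a=7.1516, h=5.4639
θ=291°:   candidates: C₊=(5.0892,5.9993) cross=25.530; C₋=(9.4559,-4.0180) cross=-25.530
θ=291°:   branch + wants cross > 0 → take C=(5.0892,5.9993) (cross=25.530)
θ=291°: ex = (C−B)/|BC| = (0.4858,0.8741); ey = (-0.8741,0.4858)
θ=291°: P = B + 2.23·ex + -0.93·ey = (2.6130,-0.3698)

θ=231°: 0.77 -0.24
θ=291°: 2.61 -0.37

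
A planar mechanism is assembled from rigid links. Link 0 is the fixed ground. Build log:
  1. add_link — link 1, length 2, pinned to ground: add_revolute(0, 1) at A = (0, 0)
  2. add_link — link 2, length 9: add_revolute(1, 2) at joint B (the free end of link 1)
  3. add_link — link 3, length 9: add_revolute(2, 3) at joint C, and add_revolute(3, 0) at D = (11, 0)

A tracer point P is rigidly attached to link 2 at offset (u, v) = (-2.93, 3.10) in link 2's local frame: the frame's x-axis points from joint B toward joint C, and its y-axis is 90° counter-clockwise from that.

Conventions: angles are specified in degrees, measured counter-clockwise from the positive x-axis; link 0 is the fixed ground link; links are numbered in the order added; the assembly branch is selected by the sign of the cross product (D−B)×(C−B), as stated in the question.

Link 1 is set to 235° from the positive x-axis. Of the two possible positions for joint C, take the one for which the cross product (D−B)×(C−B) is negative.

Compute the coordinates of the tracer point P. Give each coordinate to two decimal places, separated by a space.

A=(0,0), D=(11.00,0)
B = A + 2.00·(cos235°, sin235°) = (-1.1472, -1.6383)
|BD| = 12.2571
circle(B,9.00) ∩ circle(D,9.00): a=6.1286, h=6.5910
  candidates: C₊=(4.0455,5.7127) cross=80.786; C₋=(5.8074,-7.3510) cross=-80.786
  branch - wants cross < 0 → take C=(5.8074,-7.3510) (cross=-80.786)
ex = (C−B)/|BC| = (0.7727,-0.6347); ey = (0.6347,0.7727)
P = B + -2.93·ex + 3.10·ey = (-1.4435,2.6169)

-1.44 2.62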